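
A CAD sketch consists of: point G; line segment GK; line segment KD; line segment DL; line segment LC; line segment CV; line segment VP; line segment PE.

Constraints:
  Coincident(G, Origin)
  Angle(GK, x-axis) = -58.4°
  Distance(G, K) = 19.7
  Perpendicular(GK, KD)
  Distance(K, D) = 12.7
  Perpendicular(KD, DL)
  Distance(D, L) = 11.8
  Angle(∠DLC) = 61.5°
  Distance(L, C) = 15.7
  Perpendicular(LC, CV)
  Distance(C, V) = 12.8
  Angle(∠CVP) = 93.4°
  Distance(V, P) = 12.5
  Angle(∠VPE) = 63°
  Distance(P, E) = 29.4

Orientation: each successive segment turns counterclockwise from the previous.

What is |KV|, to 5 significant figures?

8.5597

∠DLC = 61.5° gives LC at -119.90° from the x-axis; with |LC| = 15.7, C = (7.1302, -13.684). LC is perpendicular to CV, so CV runs at -29.900°; with |CV| = 12.8, V = (18.226, -20.065). Then |KV| = |V − K| = 8.5597.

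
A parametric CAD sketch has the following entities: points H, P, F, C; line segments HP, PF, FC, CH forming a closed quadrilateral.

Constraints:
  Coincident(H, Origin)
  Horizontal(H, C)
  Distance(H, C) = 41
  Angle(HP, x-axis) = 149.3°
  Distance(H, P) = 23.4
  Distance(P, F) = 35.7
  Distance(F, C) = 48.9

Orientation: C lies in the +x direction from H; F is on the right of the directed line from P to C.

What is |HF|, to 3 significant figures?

20.1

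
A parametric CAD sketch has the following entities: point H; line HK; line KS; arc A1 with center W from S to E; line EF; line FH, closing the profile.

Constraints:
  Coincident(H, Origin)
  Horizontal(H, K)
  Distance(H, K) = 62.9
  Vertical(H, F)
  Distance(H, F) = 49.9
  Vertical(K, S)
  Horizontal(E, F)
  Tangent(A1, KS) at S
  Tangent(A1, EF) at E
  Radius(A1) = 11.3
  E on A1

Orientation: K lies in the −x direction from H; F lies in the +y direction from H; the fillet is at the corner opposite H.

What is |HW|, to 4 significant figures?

64.44

HF is vertical with |HF| = 49.9 and F on the +y side, so F = (0.000, 49.90). The virtual corner opposite H is at (-62.90, 49.90). The tangent condition forces WS to be normal to KS and A1 meets EF tangentially, so WE is at right angles to EF, with radius 11.3, so the center W sits 11.3 in from both sides at W = (-51.60, 38.60). Then |HW| = |W − H| = 64.44.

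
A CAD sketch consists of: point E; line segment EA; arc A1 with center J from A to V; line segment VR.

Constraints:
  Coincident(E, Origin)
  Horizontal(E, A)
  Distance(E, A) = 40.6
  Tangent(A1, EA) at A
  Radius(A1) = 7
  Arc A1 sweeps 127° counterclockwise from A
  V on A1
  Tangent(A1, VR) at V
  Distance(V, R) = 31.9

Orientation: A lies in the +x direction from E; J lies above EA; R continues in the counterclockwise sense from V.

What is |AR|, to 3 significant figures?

39.1

On A1, A sits at bearing -90° from J; a 127° counterclockwise sweep puts V at bearing 37°, so V = J + 7.0·(cos 37°, sin 37°) = (46.2, 11.2). Since A1 is tangent to VR there, JV ⟂ VR, so VR runs along (−sin 37°, cos 37°); with |VR| = 31.9, R = (27.0, 36.7). Then |AR| = |R − A| = 39.1.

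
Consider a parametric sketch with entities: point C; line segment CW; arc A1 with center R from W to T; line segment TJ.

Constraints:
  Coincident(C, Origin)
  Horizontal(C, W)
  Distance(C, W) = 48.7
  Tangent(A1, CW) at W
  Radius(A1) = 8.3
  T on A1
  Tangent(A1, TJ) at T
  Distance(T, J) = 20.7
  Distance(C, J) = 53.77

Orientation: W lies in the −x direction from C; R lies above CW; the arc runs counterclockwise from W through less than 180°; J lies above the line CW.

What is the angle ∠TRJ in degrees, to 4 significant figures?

68.15°

Checks: ∠(RW, WC) = 90.00° ✓; |RT| = 8.300 ✓; ∠(RT, TJ) = 90.00° ✓; |TJ| = 20.70 ✓; |CJ| = 53.77 ✓.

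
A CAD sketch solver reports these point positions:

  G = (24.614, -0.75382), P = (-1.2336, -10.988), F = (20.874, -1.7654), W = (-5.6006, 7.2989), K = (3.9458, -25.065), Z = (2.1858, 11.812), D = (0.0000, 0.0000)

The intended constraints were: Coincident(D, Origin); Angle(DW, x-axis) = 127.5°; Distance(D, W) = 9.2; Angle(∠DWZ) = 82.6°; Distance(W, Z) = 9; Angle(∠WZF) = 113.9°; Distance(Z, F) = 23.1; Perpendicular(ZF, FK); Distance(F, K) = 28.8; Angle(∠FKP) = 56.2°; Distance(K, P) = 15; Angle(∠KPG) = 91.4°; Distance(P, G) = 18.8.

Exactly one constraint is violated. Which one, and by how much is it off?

Distance(P, G) = 18.8 — off by 9.00.

D = (0.00, 0.00) ✓; DW at 127.5° ✓; |DW| = 9.200 ✓; ∠DWZ = 82.60° ✓; |WZ| = 9.000 ✓; ∠WZF = 113.9° ✓; |ZF| = 23.10 ✓; ∠(ZF, FK) = 90.00° ✓; |FK| = 28.80 ✓; ∠FKP = 56.20° ✓; |KP| = 15.00 ✓; ∠KPG = 91.40° ✓; |PG| = 27.80 ✗.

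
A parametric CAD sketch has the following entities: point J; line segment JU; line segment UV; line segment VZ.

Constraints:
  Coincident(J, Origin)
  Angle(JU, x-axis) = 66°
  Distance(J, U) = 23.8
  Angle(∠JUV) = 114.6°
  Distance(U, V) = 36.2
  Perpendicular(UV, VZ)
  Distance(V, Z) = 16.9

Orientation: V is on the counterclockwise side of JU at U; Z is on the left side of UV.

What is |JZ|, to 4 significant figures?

46.35

∠JUV = 114.6°, so UV runs at 66.0° + (180° − 114.6°) = 131.4° from the x-axis; with |UV| = 36.2, V = U + 36.2·(cos 131.4°, sin 131.4°) = (-14.26, 48.90). The perpendicularity gives VZ at right angles to UV; with |VZ| = 16.9 on the left of UV, Z = V + 16.9·(-0.7501, -0.6613) = (-26.94, 37.72). Then |JZ| = |Z − J| = 46.35.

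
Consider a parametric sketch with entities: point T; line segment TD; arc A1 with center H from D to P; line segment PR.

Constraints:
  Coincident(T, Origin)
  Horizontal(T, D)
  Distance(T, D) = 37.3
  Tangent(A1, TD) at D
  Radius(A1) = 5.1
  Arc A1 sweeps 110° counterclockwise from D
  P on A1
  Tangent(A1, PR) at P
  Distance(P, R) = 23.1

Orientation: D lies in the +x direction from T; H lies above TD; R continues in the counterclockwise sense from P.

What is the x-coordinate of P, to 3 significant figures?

42.1

T is at the origin; T and D share the same y with |TD| = 37.3 and D on the +x side, so D = (37.3, 0.00). Since A1 is tangent to TD there, HD ⟂ TD, so H = D + (0, 5.1) = (37.3, 5.10). On A1, D sits at bearing -90° from H; a 110° counterclockwise sweep puts P at bearing 20°, so P = H + 5.1·(cos 20°, sin 20°) = (42.1, 6.84). So P.x = 42.1.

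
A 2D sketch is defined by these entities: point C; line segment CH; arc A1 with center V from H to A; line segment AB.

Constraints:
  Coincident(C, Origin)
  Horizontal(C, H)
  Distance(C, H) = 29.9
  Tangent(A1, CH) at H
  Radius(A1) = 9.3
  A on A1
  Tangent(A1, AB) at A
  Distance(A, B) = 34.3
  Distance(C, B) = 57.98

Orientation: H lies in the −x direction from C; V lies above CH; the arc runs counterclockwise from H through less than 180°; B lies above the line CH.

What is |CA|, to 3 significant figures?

25.6

Checks: ∠(VH, HC) = 90.00° ✓; |VH| = 9.300 ✓; |VA| = 9.300 ✓; ∠(VA, AB) = 90.00° ✓; |AB| = 34.30 ✓; |CB| = 57.98 ✓.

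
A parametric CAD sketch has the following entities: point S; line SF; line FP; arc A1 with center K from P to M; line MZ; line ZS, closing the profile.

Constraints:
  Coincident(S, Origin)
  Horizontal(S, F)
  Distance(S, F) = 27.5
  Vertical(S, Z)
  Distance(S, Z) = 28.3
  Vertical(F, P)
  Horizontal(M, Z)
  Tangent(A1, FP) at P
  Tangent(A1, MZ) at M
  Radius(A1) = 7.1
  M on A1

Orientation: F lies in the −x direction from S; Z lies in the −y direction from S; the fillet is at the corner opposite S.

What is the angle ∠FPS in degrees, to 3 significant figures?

52.4°

The virtual corner opposite S is at (-27.5, -28.3). Tangency of A1 to FP means the radius KP is perpendicular to FP and since A1 is tangent to MZ there, KM ⟂ MZ, with radius 7.1, so the center K sits 7.1 in from both sides at K = (-20.4, -21.2). That places the tangent points at P = (-27.5, -21.2) on FP and M = (-20.4, -28.3) on MZ. Then cos ∠FPS = PF·PS / (|PF||PS|), giving 52.4°.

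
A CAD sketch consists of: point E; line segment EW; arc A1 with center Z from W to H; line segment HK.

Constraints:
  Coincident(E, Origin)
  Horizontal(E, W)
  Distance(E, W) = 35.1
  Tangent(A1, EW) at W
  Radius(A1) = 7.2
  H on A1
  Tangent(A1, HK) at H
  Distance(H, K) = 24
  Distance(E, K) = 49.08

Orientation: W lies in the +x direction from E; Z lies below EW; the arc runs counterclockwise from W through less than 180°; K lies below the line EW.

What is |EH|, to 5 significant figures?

30.031

E is at the origin; E and W share the same y with |EW| = 35.1 and W on the +x side, so W = (35.100, 0.0000). Since A1 is tangent to EW there, ZW ⟂ EW, so Z = W + (0, -7.2) = (35.100, -7.2000). Since ZH ⟂ HK (tangency), |ZK| = √(7.2² + 24.0²) = 25.057 regardless of where H sits on A1. So K lies on both circle(E, 49.08) and circle(Z, 25.057); the below-EW intersection is K = (37.058, -32.180). H is the foot of the tangent from K: H = (28.386, -9.8014).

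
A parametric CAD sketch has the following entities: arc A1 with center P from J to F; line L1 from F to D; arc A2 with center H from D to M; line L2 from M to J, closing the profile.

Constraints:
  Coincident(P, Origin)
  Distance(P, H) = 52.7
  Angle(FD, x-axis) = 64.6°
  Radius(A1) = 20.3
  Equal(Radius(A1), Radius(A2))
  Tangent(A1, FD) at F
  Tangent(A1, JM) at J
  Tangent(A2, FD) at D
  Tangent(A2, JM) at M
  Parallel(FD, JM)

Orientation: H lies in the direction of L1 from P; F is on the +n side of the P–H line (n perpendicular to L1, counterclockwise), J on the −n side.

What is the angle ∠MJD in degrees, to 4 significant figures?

37.61°

The slot axis is L1's direction at 64.6°, so u = (cos 64.6°, sin 64.6°) = (0.4289, 0.9033) and n = (−sin 64.6°, cos 64.6°) = (-0.9033, 0.4289). P is at the origin and H lies 52.7 along u from P, so H = 52.7·u = (22.60, 47.61). Tangency of A1 to both parallel lines with radius 20.3 puts F and J at P ± 20.3·n: F = (-18.34, 8.707), J = (18.34, -8.707). Equal radii place D and M the same way about H: D = H + 20.3·n = (4.267, 56.31), M = H − 20.3·n = (40.94, 38.90). Then cos ∠MJD = JM·JD / (|JM||JD|), giving 37.61°.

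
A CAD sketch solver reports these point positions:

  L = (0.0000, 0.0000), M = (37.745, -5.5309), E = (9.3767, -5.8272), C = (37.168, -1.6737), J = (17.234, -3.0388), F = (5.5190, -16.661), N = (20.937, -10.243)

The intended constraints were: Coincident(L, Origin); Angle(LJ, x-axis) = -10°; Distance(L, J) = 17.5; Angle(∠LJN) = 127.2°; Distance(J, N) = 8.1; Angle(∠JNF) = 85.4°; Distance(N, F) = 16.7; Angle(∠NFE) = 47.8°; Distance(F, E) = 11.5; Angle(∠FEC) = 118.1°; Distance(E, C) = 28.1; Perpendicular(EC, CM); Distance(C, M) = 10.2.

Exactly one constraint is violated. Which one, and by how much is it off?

Distance(C, M) = 10.2 — off by 6.30.

L = (0.00, 0.00) ✓; LJ at -10.00° ✓; |LJ| = 17.50 ✓; ∠LJN = 127.2° ✓; |JN| = 8.100 ✓; ∠JNF = 85.40° ✓; |NF| = 16.70 ✓; ∠NFE = 47.80° ✓; |FE| = 11.50 ✓; ∠FEC = 118.1° ✓; |EC| = 28.10 ✓; ∠(EC, CM) = 89.99° ✓; |CM| = 3.900 ✗.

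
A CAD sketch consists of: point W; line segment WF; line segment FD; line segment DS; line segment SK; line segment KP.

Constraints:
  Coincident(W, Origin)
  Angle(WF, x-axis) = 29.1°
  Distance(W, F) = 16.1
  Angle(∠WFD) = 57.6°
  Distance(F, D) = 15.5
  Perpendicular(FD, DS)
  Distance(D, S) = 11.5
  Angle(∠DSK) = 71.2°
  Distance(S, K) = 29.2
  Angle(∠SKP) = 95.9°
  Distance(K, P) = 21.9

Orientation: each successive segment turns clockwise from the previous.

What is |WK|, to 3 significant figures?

23.7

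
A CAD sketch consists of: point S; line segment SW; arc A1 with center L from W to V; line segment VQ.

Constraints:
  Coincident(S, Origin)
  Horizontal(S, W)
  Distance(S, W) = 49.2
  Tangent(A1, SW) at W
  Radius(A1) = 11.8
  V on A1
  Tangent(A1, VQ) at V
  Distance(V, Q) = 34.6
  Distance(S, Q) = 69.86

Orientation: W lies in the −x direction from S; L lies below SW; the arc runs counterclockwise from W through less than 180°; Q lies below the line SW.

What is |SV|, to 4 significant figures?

62.38

Checks: |LV| = 11.80 ✓; ∠(LV, VQ) = 90.00° ✓; |VQ| = 34.60 ✓; |SQ| = 69.86 ✓.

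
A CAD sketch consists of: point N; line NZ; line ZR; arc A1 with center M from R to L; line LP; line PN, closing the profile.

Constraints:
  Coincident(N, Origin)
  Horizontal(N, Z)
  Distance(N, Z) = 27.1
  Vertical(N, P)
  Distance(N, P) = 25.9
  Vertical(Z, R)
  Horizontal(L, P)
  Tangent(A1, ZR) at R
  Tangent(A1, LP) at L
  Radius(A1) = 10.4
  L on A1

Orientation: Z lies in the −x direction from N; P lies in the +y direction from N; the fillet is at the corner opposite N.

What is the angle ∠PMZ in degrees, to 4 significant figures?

155.8°

N is at the origin; N and Z share the same y with |NZ| = 27.1 and Z on the −x side, so Z = (-27.10, 0.000). NP is vertical with |NP| = 25.9 and P on the +y side, so P = (0.000, 25.90). The virtual corner opposite N is at (-27.10, 25.90). The tangent condition forces MR to be normal to ZR and tangency of A1 to LP means the radius ML is perpendicular to LP, with radius 10.4, so the center M sits 10.4 in from both sides at M = (-16.70, 15.50). Then cos ∠PMZ = MP·MZ / (|MP||MZ|), giving 155.8°.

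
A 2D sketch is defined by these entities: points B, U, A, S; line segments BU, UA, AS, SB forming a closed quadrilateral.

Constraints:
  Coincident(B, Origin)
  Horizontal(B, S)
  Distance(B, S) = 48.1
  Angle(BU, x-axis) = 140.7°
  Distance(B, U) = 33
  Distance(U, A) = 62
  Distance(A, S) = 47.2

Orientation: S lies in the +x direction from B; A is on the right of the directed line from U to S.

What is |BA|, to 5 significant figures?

31.191

B is at the origin; BS is horizontal with |BS| = 48.1 and S in +x, so S = (48.1, 0). BU runs at 140.7° with |BU| = 33.0, so U = (-25.537, 20.902). A is determined by |UA| = 62.0 and |AS| = 47.2 together: it lies at the intersection of circle(U, 62.0) and circle(S, 47.2). With |US| = 76.546, the foot of the radical line on US is 48.830 from U and the perpendicular offset is √(62.0² − 48.830²) = 38.206. Taking the right-of-US solution: A = (11.005, -29.185).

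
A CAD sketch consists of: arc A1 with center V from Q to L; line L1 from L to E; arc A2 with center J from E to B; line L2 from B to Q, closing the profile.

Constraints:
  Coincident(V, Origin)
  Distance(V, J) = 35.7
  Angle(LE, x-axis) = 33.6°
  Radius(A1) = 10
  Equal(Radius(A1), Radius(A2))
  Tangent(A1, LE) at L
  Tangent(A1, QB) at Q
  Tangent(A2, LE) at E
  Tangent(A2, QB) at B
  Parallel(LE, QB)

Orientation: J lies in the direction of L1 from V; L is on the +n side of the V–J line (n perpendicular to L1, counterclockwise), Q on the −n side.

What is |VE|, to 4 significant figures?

37.07

The slot axis is L1's direction at 33.6°, so u = (cos 33.6°, sin 33.6°) = (0.8329, 0.5534) and n = (−sin 33.6°, cos 33.6°) = (-0.5534, 0.8329). V is at the origin and J lies 35.7 along u from V, so J = 35.7·u = (29.74, 19.76). Tangency of A1 to both parallel lines with radius 10.0 puts L and Q at V ± 10.0·n: L = (-5.534, 8.329), Q = (5.534, -8.329). Equal radii place E and B the same way about J: E = J + 10.0·n = (24.20, 28.09), B = J − 10.0·n = (35.27, 11.43). Then |VE| = |E − V| = 37.07.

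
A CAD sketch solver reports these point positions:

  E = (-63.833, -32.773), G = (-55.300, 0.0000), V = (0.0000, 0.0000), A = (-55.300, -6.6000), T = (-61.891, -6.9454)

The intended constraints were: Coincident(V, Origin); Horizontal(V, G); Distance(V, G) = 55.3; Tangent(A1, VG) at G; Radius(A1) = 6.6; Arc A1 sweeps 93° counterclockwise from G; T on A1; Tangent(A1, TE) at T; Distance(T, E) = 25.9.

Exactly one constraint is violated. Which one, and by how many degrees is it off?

Tangent(A1, TE) at T — off by 7.30°.

V = (0.00, 0.00) ✓; V.y = 0.00, G.y = 0.00 ✓; |VG| = 55.30 ✓; ∠(AG, GV) = 90.00° ✓; |AG| = 6.600 ✓; bearing(A→T) − bearing(A→G) = 93.00° ✓; |AT| = 6.600 ✓; ∠(AT, TE) = 97.30° ✗; |TE| = 25.90 ✓.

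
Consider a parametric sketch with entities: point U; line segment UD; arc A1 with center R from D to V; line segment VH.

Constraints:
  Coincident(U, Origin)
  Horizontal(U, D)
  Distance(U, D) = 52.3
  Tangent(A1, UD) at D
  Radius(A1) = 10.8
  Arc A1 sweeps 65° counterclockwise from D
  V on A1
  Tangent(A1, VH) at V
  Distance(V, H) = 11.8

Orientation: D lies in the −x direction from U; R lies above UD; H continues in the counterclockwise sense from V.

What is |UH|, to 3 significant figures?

41.2

U is at the origin; U and D share the same y with |UD| = 52.3 and D on the −x side, so D = (-52.3, 0.00). Tangency of A1 to UD means the radius RD is perpendicular to UD, so R = D + (0, 10.8) = (-52.3, 10.8). On A1, D sits at bearing -90° from R; a 65° counterclockwise sweep puts V at bearing -25°, so V = R + 10.8·(cos -25°, sin -25°) = (-42.5, 6.24). Since A1 is tangent to VH there, RV ⟂ VH, so VH runs along (−sin -25°, cos -25°); with |VH| = 11.8, H = (-37.5, 16.9). Then |UH| = |H − U| = 41.2.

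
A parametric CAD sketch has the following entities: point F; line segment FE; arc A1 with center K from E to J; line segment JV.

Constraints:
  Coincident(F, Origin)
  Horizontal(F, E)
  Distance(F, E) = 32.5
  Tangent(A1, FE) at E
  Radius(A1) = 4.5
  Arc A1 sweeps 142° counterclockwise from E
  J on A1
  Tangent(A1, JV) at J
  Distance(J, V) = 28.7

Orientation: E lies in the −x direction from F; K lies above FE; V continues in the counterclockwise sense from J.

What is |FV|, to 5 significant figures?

58.321

F is at the origin; FE is horizontal with |FE| = 32.5 and E on the −x side, so E = (-32.500, 0.0000). Since A1 is tangent to FE there, KE ⟂ FE, so K = E + (0, 4.5) = (-32.500, 4.5000). On A1, E sits at bearing -90° from K; a 142° counterclockwise sweep puts J at bearing 52°, so J = K + 4.5·(cos 52°, sin 52°) = (-29.730, 8.0460). The tangent condition forces KJ to be normal to JV, so JV runs along (−sin 52°, cos 52°); with |JV| = 28.7, V = (-52.345, 25.716). Then |FV| = |V − F| = 58.321.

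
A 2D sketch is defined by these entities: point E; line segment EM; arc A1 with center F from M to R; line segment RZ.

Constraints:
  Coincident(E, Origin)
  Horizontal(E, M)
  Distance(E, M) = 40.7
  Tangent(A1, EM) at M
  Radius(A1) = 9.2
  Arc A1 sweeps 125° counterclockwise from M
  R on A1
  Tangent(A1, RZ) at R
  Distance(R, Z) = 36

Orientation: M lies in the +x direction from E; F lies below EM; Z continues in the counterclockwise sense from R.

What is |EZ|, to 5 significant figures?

69.490

E is at the origin; E and M share the same y with |EM| = 40.7 and M on the +x side, so M = (40.700, 0.0000). Tangency of A1 to EM means the radius FM is perpendicular to EM, so F = M + (0, -9.2) = (40.700, -9.2000). On A1, M sits at bearing 90° from F; a 125° counterclockwise sweep puts R at bearing 215°, so R = F + 9.2·(cos 215°, sin 215°) = (33.164, -14.477). Since A1 is tangent to RZ there, FR ⟂ RZ, so RZ runs along (−sin 215°, cos 215°); with |RZ| = 36.0, Z = (53.813, -43.966). Then |EZ| = |Z − E| = 69.490.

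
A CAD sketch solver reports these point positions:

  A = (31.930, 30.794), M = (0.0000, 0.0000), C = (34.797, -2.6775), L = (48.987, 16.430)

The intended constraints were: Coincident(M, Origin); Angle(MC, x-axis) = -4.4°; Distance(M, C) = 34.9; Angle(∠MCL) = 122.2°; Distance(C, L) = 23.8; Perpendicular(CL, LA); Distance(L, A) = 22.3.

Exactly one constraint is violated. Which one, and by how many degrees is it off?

Perpendicular(CL, LA) — off by 3.50°.

M = (0.00, 0.00) ✓; MC at -4.400° ✓; |MC| = 34.90 ✓; ∠MCL = 122.2° ✓; |CL| = 23.80 ✓; ∠(CL, LA) = 86.50° ✗; |LA| = 22.30 ✓.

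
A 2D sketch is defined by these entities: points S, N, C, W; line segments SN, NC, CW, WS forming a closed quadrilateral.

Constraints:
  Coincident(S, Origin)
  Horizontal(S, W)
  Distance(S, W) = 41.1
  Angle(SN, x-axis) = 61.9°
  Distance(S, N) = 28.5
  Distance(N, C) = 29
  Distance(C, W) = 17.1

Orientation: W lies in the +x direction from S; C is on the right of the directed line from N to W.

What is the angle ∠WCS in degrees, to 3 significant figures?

170°

S is at the origin; S and W share the same y with |SW| = 41.1 and W in +x, so W = (41.1, 0). SN runs at 61.9° with |SN| = 28.5, so N = (13.4, 25.1). C is determined by |NC| = 29.0 and |CW| = 17.1 together: it lies at the intersection of circle(N, 29.0) and circle(W, 17.1). With |NW| = 37.4, the foot of the radical line on NW is 26.0 from N and the perpendicular offset is √(29.0² − 26.0²) = 12.8. Taking the right-of-NW solution: C = (24.1, -1.82).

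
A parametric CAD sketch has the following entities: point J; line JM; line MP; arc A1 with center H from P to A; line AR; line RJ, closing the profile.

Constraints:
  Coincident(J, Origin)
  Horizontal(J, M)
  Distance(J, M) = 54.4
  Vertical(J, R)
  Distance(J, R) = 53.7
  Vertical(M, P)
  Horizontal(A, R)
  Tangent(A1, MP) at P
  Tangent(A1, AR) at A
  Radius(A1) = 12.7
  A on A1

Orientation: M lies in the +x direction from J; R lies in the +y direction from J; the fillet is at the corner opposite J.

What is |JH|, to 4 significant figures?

58.48

J and R share the same x with |JR| = 53.7 and R on the +y side, so R = (0.000, 53.70). The virtual corner opposite J is at (54.40, 53.70). Tangency of A1 to MP means the radius HP is perpendicular to MP and A1 meets AR tangentially, so HA is at right angles to AR, with radius 12.7, so the center H sits 12.7 in from both sides at H = (41.70, 41.00). Then |JH| = |H − J| = 58.48.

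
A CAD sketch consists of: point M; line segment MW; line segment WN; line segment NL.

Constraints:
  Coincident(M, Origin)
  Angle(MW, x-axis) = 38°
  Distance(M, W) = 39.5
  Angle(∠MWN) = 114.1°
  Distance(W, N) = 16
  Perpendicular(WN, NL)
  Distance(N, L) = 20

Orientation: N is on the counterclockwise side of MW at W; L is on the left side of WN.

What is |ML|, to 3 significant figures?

35.9

M is at the origin; MW runs at 38.0° with length 39.5, so W = 39.5·(cos 38.0°, sin 38.0°) = (31.1, 24.3). ∠MWN = 114.1°, so WN runs at 38.0° + (180° − 114.1°) = 104° from the x-axis; with |WN| = 16.0, N = W + 16.0·(cos 104°, sin 104°) = (27.3, 39.9). WN ⟂ NL; with |NL| = 20.0 on the left of WN, L = N + 20.0·(-0.971, -0.240) = (7.87, 35.0). Then |ML| = |L − M| = 35.9.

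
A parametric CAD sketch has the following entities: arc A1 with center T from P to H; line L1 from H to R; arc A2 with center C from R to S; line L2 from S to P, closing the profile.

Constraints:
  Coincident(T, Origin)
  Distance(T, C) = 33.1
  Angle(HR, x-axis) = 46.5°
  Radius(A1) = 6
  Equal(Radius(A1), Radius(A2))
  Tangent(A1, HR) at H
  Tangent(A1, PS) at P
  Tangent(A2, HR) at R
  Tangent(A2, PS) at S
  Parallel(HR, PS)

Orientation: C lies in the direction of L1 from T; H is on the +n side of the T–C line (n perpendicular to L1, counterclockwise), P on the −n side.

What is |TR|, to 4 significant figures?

33.64

The slot axis is L1's direction at 46.5°, so u = (cos 46.5°, sin 46.5°) = (0.6884, 0.7254) and n = (−sin 46.5°, cos 46.5°) = (-0.7254, 0.6884). T is at the origin and C lies 33.1 along u from T, so C = 33.1·u = (22.78, 24.01). Tangency of A1 to both parallel lines with radius 6.0 puts H and P at T ± 6.0·n: H = (-4.352, 4.130), P = (4.352, -4.130). Equal radii place R and S the same way about C: R = C + 6.0·n = (18.43, 28.14), S = C − 6.0·n = (27.14, 19.88). Then |TR| = |R − T| = 33.64.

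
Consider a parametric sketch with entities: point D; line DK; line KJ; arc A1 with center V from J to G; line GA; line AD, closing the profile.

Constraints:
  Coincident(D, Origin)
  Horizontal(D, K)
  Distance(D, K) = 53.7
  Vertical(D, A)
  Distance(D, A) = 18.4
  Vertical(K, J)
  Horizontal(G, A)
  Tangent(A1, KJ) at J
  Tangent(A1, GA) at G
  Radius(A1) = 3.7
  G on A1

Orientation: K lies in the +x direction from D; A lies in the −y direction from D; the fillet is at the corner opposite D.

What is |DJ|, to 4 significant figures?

55.68

D is at the origin; DK is horizontal with |DK| = 53.7 and K on the +x side, so K = (53.70, 0.000). D and A share the same x with |DA| = 18.4 and A on the −y side, so A = (0.000, -18.40). The virtual corner opposite D is at (53.70, -18.40). A1 meets KJ tangentially, so VJ is at right angles to KJ and tangency of A1 to GA means the radius VG is perpendicular to GA, with radius 3.7, so the center V sits 3.7 in from both sides at V = (50.00, -14.70). That places the tangent points at J = (53.70, -14.70) on KJ and G = (50.00, -18.40) on GA. Then |DJ| = |J − D| = 55.68.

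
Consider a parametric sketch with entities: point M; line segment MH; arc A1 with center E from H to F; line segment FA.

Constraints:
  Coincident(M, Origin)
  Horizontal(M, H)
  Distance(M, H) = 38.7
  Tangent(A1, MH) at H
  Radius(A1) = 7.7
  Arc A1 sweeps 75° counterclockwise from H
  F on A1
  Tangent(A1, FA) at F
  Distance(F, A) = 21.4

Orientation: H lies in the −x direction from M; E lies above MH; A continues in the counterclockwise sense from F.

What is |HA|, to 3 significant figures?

29.4

M is at the origin; M and H share the same y with |MH| = 38.7 and H on the −x side, so H = (-38.7, 0.00). Tangency of A1 to MH means the radius EH is perpendicular to MH, so E = H + (0, 7.7) = (-38.7, 7.70). On A1, H sits at bearing -90° from E; a 75° counterclockwise sweep puts F at bearing -15°, so F = E + 7.7·(cos -15°, sin -15°) = (-31.3, 5.71). The tangent condition forces EF to be normal to FA, so FA runs along (−sin -15°, cos -15°); with |FA| = 21.4, A = (-25.7, 26.4). Then |HA| = |A − H| = 29.4.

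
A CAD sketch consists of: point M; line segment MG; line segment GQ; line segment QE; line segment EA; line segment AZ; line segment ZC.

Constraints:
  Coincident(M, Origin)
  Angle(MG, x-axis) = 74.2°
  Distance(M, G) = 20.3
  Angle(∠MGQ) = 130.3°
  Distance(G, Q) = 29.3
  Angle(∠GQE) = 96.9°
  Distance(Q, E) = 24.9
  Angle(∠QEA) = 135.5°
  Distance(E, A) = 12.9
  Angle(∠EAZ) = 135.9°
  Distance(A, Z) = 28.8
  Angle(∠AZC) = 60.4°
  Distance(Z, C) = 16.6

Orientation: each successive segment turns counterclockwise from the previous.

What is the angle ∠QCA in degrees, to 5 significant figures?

67.547°

∠EAZ = 135.9° gives AZ at -64.400° from the x-axis; with |AZ| = 28.8, Z = (-24.650, -5.6581). ∠AZC = 60.4° gives ZC at 55.200° from the x-axis; with |ZC| = 16.6, C = (-15.176, 7.9729). Then cos ∠QCA = CQ·CA / (|CQ||CA|), giving 67.547°.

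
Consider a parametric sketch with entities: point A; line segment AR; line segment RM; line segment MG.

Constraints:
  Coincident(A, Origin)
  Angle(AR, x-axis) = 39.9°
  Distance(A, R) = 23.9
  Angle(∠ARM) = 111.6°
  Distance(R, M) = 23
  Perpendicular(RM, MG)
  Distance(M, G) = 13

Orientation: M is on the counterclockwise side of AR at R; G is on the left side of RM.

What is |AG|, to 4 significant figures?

33.11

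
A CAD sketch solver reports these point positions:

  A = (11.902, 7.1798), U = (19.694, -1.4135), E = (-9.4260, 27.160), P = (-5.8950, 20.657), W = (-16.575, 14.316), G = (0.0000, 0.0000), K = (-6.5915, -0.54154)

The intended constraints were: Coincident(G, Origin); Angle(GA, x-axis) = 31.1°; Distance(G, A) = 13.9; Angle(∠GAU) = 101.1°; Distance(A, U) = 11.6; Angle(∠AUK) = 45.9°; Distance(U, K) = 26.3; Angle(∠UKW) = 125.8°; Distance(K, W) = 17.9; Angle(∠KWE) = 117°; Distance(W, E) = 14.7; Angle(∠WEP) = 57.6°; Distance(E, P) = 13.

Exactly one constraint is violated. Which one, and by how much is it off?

Distance(E, P) = 13 — off by 5.60.

G = (0.00, 0.00) ✓; GA at 31.10° ✓; |GA| = 13.90 ✓; ∠GAU = 101.1° ✓; |AU| = 11.60 ✓; ∠AUK = 45.90° ✓; |UK| = 26.30 ✓; ∠UKW = 125.8° ✓; |KW| = 17.90 ✓; ∠KWE = 117.0° ✓; |WE| = 14.70 ✓; ∠WEP = 57.60° ✓; |EP| = 7.400 ✗.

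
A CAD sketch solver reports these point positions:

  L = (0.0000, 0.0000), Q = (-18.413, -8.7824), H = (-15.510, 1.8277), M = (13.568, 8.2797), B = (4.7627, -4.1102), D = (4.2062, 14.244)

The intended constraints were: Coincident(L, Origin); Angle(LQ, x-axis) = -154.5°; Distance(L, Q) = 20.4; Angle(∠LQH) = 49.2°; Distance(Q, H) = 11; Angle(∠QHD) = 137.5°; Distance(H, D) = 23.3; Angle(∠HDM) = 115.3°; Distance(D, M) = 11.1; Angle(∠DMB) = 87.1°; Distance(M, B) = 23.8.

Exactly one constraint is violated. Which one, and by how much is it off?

Distance(M, B) = 23.8 — off by 8.60.

L = (0.00, 0.00) ✓; LQ at -154.5° ✓; |LQ| = 20.40 ✓; ∠LQH = 49.20° ✓; |QH| = 11.00 ✓; ∠QHD = 137.5° ✓; |HD| = 23.30 ✓; ∠HDM = 115.3° ✓; |DM| = 11.10 ✓; ∠DMB = 87.10° ✓; |MB| = 15.20 ✗.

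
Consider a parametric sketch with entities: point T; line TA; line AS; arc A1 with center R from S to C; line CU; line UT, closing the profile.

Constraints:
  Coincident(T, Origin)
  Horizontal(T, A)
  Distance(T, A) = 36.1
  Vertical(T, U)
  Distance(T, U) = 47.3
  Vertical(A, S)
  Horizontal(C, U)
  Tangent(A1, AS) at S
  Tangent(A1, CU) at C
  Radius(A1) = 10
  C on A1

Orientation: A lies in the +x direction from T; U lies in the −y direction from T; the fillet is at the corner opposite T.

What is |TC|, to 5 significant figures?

54.023

T is at the origin; TA is horizontal with |TA| = 36.1 and A on the +x side, so A = (36.100, 0.0000). TU is vertical with |TU| = 47.3 and U on the −y side, so U = (0.0000, -47.300). The virtual corner opposite T is at (36.100, -47.300). Since A1 is tangent to AS there, RS ⟂ AS and the tangent condition forces RC to be normal to CU, with radius 10.0, so the center R sits 10.0 in from both sides at R = (26.100, -37.300). That places the tangent points at S = (36.100, -37.300) on AS and C = (26.100, -47.300) on CU. Then |TC| = |C − T| = 54.023.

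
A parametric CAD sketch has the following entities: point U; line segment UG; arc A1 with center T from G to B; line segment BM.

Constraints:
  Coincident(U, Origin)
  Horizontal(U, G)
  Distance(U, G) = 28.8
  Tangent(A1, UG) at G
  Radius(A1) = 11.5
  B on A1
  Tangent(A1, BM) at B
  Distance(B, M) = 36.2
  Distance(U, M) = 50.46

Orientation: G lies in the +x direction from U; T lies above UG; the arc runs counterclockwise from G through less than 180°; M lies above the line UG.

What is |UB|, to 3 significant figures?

42.3

U is at the origin; U and G share the same y with |UG| = 28.8 and G on the +x side, so G = (28.8, 0.00). Since A1 is tangent to UG there, TG ⟂ UG, so T = G + (0, 11.5) = (28.8, 11.5). Since TB ⟂ BM (tangency), |TM| = √(11.5² + 36.2²) = 38.0 regardless of where B sits on A1. So M lies on both circle(U, 50.46) and circle(T, 38.0); the above-UG intersection is M = (16.9, 47.6). B is the foot of the tangent from M: B = (38.1, 18.2).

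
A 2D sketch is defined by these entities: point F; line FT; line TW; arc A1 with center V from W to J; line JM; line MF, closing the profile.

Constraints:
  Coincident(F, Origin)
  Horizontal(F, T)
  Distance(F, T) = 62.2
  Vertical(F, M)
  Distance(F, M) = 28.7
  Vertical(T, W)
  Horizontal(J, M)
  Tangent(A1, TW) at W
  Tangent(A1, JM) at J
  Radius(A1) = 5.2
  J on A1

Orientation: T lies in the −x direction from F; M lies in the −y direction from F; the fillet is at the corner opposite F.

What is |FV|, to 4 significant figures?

61.65

F is at the origin; FT is horizontal with |FT| = 62.2 and T on the −x side, so T = (-62.20, 0.000). FM is vertical with |FM| = 28.7 and M on the −y side, so M = (0.000, -28.70). The virtual corner opposite F is at (-62.20, -28.70). The tangent condition forces VW to be normal to TW and A1 meets JM tangentially, so VJ is at right angles to JM, with radius 5.2, so the center V sits 5.2 in from both sides at V = (-57.00, -23.50). Then |FV| = |V − F| = 61.65.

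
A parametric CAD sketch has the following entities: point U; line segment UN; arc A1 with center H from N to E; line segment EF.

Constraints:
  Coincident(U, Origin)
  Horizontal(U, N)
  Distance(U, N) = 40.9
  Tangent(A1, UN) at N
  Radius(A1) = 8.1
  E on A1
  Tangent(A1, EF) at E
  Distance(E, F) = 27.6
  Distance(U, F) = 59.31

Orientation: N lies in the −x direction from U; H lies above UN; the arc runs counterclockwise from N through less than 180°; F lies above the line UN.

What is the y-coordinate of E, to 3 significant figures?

12.0

Checks: |HE| = 8.100 ✓; ∠(HE, EF) = 90.00° ✓; |EF| = 27.60 ✓; |UF| = 59.31 ✓.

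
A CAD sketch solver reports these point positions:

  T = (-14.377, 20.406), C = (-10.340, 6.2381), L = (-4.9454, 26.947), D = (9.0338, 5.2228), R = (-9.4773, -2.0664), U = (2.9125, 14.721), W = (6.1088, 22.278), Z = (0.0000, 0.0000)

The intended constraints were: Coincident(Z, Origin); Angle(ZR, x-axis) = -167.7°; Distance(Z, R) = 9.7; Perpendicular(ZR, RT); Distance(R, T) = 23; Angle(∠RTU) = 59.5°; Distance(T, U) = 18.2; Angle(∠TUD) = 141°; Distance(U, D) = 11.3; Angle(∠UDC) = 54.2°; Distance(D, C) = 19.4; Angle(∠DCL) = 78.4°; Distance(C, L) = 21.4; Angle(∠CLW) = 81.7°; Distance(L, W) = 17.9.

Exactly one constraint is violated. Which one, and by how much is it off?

Distance(L, W) = 17.9 — off by 5.90.

Z = (0.00, 0.00) ✓; ZR at -167.7° ✓; |ZR| = 9.700 ✓; ∠(ZR, RT) = 90.00° ✓; |RT| = 23.00 ✓; ∠RTU = 59.50° ✓; |TU| = 18.20 ✓; ∠TUD = 141.0° ✓; |UD| = 11.30 ✓; ∠UDC = 54.20° ✓; |DC| = 19.40 ✓; ∠DCL = 78.40° ✓; |CL| = 21.40 ✓; ∠CLW = 81.70° ✓; |LW| = 12.00 ✗.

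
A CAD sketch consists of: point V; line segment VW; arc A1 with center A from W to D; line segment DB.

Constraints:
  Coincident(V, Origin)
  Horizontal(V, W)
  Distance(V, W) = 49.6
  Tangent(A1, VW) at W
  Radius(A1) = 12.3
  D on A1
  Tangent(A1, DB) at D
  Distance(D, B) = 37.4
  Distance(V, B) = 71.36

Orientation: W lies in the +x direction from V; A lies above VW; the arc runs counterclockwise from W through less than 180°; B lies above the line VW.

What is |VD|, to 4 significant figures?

63.37

Checks: |VW| = 49.60 ✓; |AD| = 12.30 ✓; ∠(AD, DB) = 90.00° ✓; |DB| = 37.40 ✓; |VB| = 71.36 ✓.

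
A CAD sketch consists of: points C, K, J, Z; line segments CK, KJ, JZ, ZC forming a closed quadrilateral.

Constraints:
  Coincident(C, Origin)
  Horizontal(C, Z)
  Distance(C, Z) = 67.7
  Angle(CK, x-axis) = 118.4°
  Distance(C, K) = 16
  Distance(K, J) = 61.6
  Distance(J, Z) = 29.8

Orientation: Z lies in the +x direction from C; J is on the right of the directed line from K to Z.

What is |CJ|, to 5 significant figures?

48.307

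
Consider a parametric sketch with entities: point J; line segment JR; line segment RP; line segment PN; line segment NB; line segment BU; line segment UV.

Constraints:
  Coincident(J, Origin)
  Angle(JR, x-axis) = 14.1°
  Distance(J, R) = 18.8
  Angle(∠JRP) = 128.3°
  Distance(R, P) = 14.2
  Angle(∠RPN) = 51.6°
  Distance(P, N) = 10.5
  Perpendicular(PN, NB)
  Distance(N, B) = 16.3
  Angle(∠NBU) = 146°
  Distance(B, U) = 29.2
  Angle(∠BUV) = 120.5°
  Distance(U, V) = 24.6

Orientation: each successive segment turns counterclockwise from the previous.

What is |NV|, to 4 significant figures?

56.51

J is at the origin; JR runs at 14.1° with length 18.8, so R = (18.23, 4.580). ∠JRP = 128.3° gives RP at 65.80° from the x-axis; with |RP| = 14.2, P = (24.05, 17.53). ∠RPN = 51.6° gives PN at -165.8° from the x-axis; with |PN| = 10.5, N = (13.88, 14.96). The perpendicularity gives NB at right angles to PN, so NB runs at -75.80°; with |NB| = 16.3, B = (17.87, -0.8456). ∠NBU = 146.0° gives BU at -41.80° from the x-axis; with |BU| = 29.2, U = (39.64, -20.31). ∠BUV = 120.5° gives UV at 17.70° from the x-axis; with |UV| = 24.6, V = (63.08, -12.83). Then |NV| = |V − N| = 56.51.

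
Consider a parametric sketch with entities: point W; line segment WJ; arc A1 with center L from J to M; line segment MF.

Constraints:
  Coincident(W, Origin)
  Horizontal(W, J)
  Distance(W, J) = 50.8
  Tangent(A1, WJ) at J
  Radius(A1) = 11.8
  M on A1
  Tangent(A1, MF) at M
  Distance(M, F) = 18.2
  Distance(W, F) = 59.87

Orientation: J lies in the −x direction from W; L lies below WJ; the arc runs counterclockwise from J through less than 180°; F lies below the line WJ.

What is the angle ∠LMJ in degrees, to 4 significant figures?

27.00°

W is at the origin; W and J share the same y with |WJ| = 50.8 and J on the −x side, so J = (-50.80, 0.000). Since A1 is tangent to WJ there, LJ ⟂ WJ, so L = J + (0, -11.8) = (-50.80, -11.80). Since LM ⟂ MF (tangency), |LF| = √(11.8² + 18.2²) = 21.69 regardless of where M sits on A1. So F lies on both circle(W, 59.87) and circle(L, 21.69); the below-WJ intersection is F = (-49.65, -33.46). M is the foot of the tangent from F: M = (-60.35, -18.74).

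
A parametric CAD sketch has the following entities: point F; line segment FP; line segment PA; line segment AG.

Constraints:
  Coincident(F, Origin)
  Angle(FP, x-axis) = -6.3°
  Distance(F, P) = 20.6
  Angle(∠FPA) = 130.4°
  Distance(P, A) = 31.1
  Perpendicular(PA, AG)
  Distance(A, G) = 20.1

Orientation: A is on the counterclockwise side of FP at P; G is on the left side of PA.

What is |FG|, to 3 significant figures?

44.7

F is at the origin; FP runs at -6.3° with length 20.6, so P = 20.6·(cos -6.3°, sin -6.3°) = (20.5, -2.26). ∠FPA = 130.4°, so PA runs at -6.3° + (180° − 130.4°) = 43.3° from the x-axis; with |PA| = 31.1, A = P + 31.1·(cos 43.3°, sin 43.3°) = (43.1, 19.1). The perpendicularity gives AG at right angles to PA; with |AG| = 20.1 on the left of PA, G = A + 20.1·(-0.686, 0.728) = (29.3, 33.7). Then |FG| = |G − F| = 44.7.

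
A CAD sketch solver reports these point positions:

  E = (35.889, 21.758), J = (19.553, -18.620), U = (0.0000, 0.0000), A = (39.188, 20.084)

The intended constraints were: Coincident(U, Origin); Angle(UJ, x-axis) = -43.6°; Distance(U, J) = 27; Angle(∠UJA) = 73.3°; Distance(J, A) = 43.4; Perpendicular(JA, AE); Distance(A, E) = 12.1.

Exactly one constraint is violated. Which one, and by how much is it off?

Distance(A, E) = 12.1 — off by 8.40.

U = (0.00, 0.00) ✓; UJ at -43.60° ✓; |UJ| = 27.00 ✓; ∠UJA = 73.30° ✓; |JA| = 43.40 ✓; ∠(JA, AE) = 89.99° ✓; |AE| = 3.699 ✗.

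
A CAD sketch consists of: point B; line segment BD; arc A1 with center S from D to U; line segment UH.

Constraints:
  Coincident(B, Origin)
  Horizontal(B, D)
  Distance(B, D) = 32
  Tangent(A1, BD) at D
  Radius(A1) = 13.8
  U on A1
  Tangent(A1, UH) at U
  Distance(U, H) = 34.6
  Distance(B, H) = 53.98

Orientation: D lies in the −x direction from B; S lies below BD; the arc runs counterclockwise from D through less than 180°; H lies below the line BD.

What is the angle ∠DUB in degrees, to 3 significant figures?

36.6°

Checks: B.y = 0.00, D.y = 0.00 ✓; |SU| = 13.80 ✓; ∠(SU, UH) = 90.00° ✓; |UH| = 34.60 ✓; |BH| = 53.98 ✓.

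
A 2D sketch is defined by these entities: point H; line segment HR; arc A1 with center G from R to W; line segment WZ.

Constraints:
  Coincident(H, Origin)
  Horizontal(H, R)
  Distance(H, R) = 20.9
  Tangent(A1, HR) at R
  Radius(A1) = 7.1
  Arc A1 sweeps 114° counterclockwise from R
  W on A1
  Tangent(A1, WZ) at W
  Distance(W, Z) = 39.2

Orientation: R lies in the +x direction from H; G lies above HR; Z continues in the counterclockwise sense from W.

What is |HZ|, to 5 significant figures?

47.206

H is at the origin; H and R share the same y with |HR| = 20.9 and R on the +x side, so R = (20.900, 0.0000). The tangent condition forces GR to be normal to HR, so G = R + (0, 7.1) = (20.900, 7.1000). On A1, R sits at bearing -90° from G; a 114° counterclockwise sweep puts W at bearing 24°, so W = G + 7.1·(cos 24°, sin 24°) = (27.386, 9.9878). A1 meets WZ tangentially, so GW is at right angles to WZ, so WZ runs along (−sin 24°, cos 24°); with |WZ| = 39.2, Z = (11.442, 45.799). Then |HZ| = |Z − H| = 47.206.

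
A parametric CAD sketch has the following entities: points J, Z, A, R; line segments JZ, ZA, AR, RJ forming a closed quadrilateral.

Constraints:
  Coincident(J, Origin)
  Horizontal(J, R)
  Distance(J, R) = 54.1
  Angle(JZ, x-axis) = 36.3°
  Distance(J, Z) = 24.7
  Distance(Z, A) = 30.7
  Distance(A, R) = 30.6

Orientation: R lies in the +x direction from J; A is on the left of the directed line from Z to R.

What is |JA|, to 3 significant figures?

55.3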